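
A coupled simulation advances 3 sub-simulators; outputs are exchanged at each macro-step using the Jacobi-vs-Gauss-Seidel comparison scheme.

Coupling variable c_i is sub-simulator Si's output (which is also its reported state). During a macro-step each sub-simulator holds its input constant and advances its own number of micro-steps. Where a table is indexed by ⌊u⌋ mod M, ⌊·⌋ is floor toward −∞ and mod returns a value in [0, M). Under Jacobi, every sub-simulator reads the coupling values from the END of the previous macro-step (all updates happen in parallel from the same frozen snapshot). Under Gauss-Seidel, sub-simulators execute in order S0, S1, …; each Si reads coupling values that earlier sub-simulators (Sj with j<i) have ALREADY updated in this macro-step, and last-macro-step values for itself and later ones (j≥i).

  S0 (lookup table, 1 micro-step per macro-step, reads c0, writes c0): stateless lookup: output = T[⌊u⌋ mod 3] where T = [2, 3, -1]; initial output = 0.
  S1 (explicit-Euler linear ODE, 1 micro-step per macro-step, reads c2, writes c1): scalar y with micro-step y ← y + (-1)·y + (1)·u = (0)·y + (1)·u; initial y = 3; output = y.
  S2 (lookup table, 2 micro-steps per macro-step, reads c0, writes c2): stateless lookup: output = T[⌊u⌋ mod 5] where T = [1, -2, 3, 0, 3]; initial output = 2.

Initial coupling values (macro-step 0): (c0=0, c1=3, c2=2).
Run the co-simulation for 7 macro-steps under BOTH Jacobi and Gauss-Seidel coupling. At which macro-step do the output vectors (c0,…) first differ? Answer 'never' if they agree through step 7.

[Jacobi] macro 1: S0 reads c0=0 → after 1×micro: 2; S1 reads c2=2 → after 1×micro: 2; S2 reads c0=0 → after 2×micro: 1 ⇒ (c0=2, c1=2, c2=1)
[Jacobi] macro 2: S0 reads c0=2 → after 1×micro: -1; S1 reads c2=1 → after 1×micro: 1; S2 reads c0=2 → after 2×micro: 3 ⇒ (c0=-1, c1=1, c2=3)
[Jacobi] macro 3: S0 reads c0=-1 → after 1×micro: -1; S1 reads c2=3 → after 1×micro: 3; S2 reads c0=-1 → after 2×micro: 3 ⇒ (c0=-1, c1=3, c2=3)
[Jacobi] macro 4: S0 reads c0=-1 → after 1×micro: -1; S1 reads c2=3 → after 1×micro: 3; S2 reads c0=-1 → after 2×micro: 3 ⇒ (c0=-1, c1=3, c2=3)
[Jacobi] macro 5: S0 reads c0=-1 → after 1×micro: -1; S1 reads c2=3 → after 1×micro: 3; S2 reads c0=-1 → after 2×micro: 3 ⇒ (c0=-1, c1=3, c2=3)
[Jacobi] macro 6: S0 reads c0=-1 → after 1×micro: -1; S1 reads c2=3 → after 1×micro: 3; S2 reads c0=-1 → after 2×micro: 3 ⇒ (c0=-1, c1=3, c2=3)
[Jacobi] macro 7: S0 reads c0=-1 → after 1×micro: -1; S1 reads c2=3 → after 1×micro: 3; S2 reads c0=-1 → after 2×micro: 3 ⇒ (c0=-1, c1=3, c2=3)
[Gauss-Seidel] macro 1: S0 reads c0=0 → after 1×micro: 2; S1 reads c2=2 → after 1×micro: 2; S2 reads c0=2 → after 2×micro: 3 ⇒ (c0=2, c1=2, c2=3)
[Gauss-Seidel] macro 2: S0 reads c0=2 → after 1×micro: -1; S1 reads c2=3 → after 1×micro: 3; S2 reads c0=-1 → after 2×micro: 3 ⇒ (c0=-1, c1=3, c2=3)
[Gauss-Seidel] macro 3: S0 reads c0=-1 → after 1×micro: -1; S1 reads c2=3 → after 1×micro: 3; S2 reads c0=-1 → after 2×micro: 3 ⇒ (c0=-1, c1=3, c2=3)
[Gauss-Seidel] macro 4: S0 reads c0=-1 → after 1×micro: -1; S1 reads c2=3 → after 1×micro: 3; S2 reads c0=-1 → after 2×micro: 3 ⇒ (c0=-1, c1=3, c2=3)
[Gauss-Seidel] macro 5: S0 reads c0=-1 → after 1×micro: -1; S1 reads c2=3 → after 1×micro: 3; S2 reads c0=-1 → after 2×micro: 3 ⇒ (c0=-1, c1=3, c2=3)
[Gauss-Seidel] macro 6: S0 reads c0=-1 → after 1×micro: -1; S1 reads c2=3 → after 1×micro: 3; S2 reads c0=-1 → after 2×micro: 3 ⇒ (c0=-1, c1=3, c2=3)
[Gauss-Seidel] macro 7: S0 reads c0=-1 → after 1×micro: -1; S1 reads c2=3 → after 1×micro: 3; S2 reads c0=-1 → after 2×micro: 3 ⇒ (c0=-1, c1=3, c2=3)

first divergence at macro-step: 1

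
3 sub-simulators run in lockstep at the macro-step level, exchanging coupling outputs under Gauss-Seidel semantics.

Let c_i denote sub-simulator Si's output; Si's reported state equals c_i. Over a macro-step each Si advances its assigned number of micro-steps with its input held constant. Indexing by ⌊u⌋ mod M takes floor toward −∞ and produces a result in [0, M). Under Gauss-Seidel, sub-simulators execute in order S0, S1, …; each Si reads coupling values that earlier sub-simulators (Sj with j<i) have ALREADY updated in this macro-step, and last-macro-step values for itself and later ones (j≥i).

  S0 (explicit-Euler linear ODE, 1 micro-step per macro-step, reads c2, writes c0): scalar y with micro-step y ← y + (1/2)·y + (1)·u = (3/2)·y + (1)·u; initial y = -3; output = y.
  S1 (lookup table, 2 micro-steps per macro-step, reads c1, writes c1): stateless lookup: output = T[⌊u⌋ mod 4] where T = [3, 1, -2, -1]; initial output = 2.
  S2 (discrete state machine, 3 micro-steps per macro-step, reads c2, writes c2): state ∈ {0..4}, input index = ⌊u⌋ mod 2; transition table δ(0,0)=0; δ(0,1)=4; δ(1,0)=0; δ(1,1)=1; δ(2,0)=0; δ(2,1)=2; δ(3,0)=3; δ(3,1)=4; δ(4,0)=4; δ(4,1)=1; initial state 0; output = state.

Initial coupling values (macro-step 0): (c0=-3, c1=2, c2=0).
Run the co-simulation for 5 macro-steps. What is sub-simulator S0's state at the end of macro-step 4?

S0 state at macro-step 4 = -243/16

macro 1: S0 reads c2=0 → after 1×micro: -9/2; S1 reads c1=2 → after 2×micro: -2; S2 reads c2=0 → after 3×micro: 0 ⇒ (c0=-9/2, c1=-2, c2=0)
macro 2: S0 reads c2=0 → after 1×micro: -27/4; S1 reads c1=-2 → after 2×micro: -2; S2 reads c2=0 → after 3×micro: 0 ⇒ (c0=-27/4, c1=-2, c2=0)
macro 3: S0 reads c2=0 → after 1×micro: -81/8; S1 reads c1=-2 → after 2×micro: -2; S2 reads c2=0 → after 3×micro: 0 ⇒ (c0=-81/8, c1=-2, c2=0)
macro 4: S0 reads c2=0 → after 1×micro: -243/16; S1 reads c1=-2 → after 2×micro: -2; S2 reads c2=0 → after 3×micro: 0 ⇒ (c0=-243/16, c1=-2, c2=0)
macro 5: S0 reads c2=0 → after 1×micro: -729/32; S1 reads c1=-2 → after 2×micro: -2; S2 reads c2=0 → after 3×micro: 0 ⇒ (c0=-729/32, c1=-2, c2=0)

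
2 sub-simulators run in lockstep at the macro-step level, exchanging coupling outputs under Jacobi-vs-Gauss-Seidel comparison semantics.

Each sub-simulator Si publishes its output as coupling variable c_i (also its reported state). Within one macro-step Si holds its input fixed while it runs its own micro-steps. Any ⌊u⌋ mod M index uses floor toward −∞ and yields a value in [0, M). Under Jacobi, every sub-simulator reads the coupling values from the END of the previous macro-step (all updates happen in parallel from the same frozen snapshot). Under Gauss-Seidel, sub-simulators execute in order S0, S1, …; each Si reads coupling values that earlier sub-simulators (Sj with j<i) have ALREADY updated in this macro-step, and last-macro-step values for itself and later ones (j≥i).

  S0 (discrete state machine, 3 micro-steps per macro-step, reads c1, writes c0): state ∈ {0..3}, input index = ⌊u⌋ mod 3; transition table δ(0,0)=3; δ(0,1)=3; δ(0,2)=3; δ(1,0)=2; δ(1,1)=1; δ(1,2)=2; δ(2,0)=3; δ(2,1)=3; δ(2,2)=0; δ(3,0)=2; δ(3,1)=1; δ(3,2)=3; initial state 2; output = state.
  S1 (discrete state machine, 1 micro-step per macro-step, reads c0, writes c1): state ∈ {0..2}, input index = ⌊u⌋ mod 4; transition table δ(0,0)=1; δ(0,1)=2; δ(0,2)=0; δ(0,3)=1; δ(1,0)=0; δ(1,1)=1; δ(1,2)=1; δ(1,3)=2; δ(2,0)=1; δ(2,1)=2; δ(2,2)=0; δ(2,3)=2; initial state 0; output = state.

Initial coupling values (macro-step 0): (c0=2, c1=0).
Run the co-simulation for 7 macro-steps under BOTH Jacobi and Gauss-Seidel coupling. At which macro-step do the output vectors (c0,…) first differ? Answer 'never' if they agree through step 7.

[Jacobi] macro 1: S0 reads c1=0 → after 3×micro: 3; S1 reads c0=2 → after 1×micro: 0 ⇒ (c0=3, c1=0)
[Jacobi] macro 2: S0 reads c1=0 → after 3×micro: 2; S1 reads c0=3 → after 1×micro: 1 ⇒ (c0=2, c1=1)
[Jacobi] macro 3: S0 reads c1=1 → after 3×micro: 1; S1 reads c0=2 → after 1×micro: 1 ⇒ (c0=1, c1=1)
[Jacobi] macro 4: S0 reads c1=1 → after 3×micro: 1; S1 reads c0=1 → after 1×micro: 1 ⇒ (c0=1, c1=1)
[Jacobi] macro 5: S0 reads c1=1 → after 3×micro: 1; S1 reads c0=1 → after 1×micro: 1 ⇒ (c0=1, c1=1)
[Jacobi] macro 6: S0 reads c1=1 → after 3×micro: 1; S1 reads c0=1 → after 1×micro: 1 ⇒ (c0=1, c1=1)
[Jacobi] macro 7: S0 reads c1=1 → after 3×micro: 1; S1 reads c0=1 → after 1×micro: 1 ⇒ (c0=1, c1=1)
[Gauss-Seidel] macro 1: S0 reads c1=0 → after 3×micro: 3; S1 reads c0=3 → after 1×micro: 1 ⇒ (c0=3, c1=1)
[Gauss-Seidel] macro 2: S0 reads c1=1 → after 3×micro: 1; S1 reads c0=1 → after 1×micro: 1 ⇒ (c0=1, c1=1)
[Gauss-Seidel] macro 3: S0 reads c1=1 → after 3×micro: 1; S1 reads c0=1 → after 1×micro: 1 ⇒ (c0=1, c1=1)
[Gauss-Seidel] macro 4: S0 reads c1=1 → after 3×micro: 1; S1 reads c0=1 → after 1×micro: 1 ⇒ (c0=1, c1=1)
[Gauss-Seidel] macro 5: S0 reads c1=1 → after 3×micro: 1; S1 reads c0=1 → after 1×micro: 1 ⇒ (c0=1, c1=1)
[Gauss-Seidel] macro 6: S0 reads c1=1 → after 3×micro: 1; S1 reads c0=1 → after 1×micro: 1 ⇒ (c0=1, c1=1)
[Gauss-Seidel] macro 7: S0 reads c1=1 → after 3×micro: 1; S1 reads c0=1 → after 1×micro: 1 ⇒ (c0=1, c1=1)

first divergence at macro-step: 1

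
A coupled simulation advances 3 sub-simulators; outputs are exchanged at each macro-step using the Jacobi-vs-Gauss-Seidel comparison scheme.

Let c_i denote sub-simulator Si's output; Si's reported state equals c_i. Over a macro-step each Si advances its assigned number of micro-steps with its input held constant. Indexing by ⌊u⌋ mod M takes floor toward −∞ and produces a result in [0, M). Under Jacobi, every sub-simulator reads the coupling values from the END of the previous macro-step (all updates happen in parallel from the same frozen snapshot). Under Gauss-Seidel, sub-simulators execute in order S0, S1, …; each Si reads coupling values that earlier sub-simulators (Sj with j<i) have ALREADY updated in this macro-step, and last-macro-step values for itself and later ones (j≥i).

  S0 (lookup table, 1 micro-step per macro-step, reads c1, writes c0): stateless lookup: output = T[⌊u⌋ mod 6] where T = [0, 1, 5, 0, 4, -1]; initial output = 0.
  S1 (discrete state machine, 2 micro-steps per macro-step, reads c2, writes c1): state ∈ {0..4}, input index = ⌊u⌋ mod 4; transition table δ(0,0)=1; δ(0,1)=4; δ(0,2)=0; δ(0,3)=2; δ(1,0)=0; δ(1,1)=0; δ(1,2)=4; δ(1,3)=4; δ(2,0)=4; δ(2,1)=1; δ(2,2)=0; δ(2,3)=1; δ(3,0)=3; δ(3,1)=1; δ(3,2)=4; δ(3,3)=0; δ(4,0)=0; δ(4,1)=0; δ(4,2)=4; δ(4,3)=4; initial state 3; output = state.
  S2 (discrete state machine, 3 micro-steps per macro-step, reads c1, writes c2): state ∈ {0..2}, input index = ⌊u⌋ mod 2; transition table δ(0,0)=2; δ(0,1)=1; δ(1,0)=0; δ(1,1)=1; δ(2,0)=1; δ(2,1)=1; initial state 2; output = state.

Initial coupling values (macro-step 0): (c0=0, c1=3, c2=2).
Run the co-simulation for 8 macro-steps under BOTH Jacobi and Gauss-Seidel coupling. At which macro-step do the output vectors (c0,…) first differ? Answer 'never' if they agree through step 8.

first divergence at macro-step: 1

[Jacobi] macro 1: S0 reads c1=3 → after 1×micro: 0; S1 reads c2=2 → after 2×micro: 4; S2 reads c1=3 → after 3×micro: 1 ⇒ (c0=0, c1=4, c2=1)
[Jacobi] macro 2: S0 reads c1=4 → after 1×micro: 4; S1 reads c2=1 → after 2×micro: 4; S2 reads c1=4 → after 3×micro: 1 ⇒ (c0=4, c1=4, c2=1)
[Jacobi] macro 3: S0 reads c1=4 → after 1×micro: 4; S1 reads c2=1 → after 2×micro: 4; S2 reads c1=4 → after 3×micro: 1 ⇒ (c0=4, c1=4, c2=1)
[Jacobi] macro 4: S0 reads c1=4 → after 1×micro: 4; S1 reads c2=1 → after 2×micro: 4; S2 reads c1=4 → after 3×micro: 1 ⇒ (c0=4, c1=4, c2=1)
[Jacobi] macro 5: S0 reads c1=4 → after 1×micro: 4; S1 reads c2=1 → after 2×micro: 4; S2 reads c1=4 → after 3×micro: 1 ⇒ (c0=4, c1=4, c2=1)
[Jacobi] macro 6: S0 reads c1=4 → after 1×micro: 4; S1 reads c2=1 → after 2×micro: 4; S2 reads c1=4 → after 3×micro: 1 ⇒ (c0=4, c1=4, c2=1)
[Jacobi] macro 7: S0 reads c1=4 → after 1×micro: 4; S1 reads c2=1 → after 2×micro: 4; S2 reads c1=4 → after 3×micro: 1 ⇒ (c0=4, c1=4, c2=1)
[Jacobi] macro 8: S0 reads c1=4 → after 1×micro: 4; S1 reads c2=1 → after 2×micro: 4; S2 reads c1=4 → after 3×micro: 1 ⇒ (c0=4, c1=4, c2=1)
[Gauss-Seidel] macro 1: S0 reads c1=3 → after 1×micro: 0; S1 reads c2=2 → after 2×micro: 4; S2 reads c1=4 → after 3×micro: 2 ⇒ (c0=0, c1=4, c2=2)
[Gauss-Seidel] macro 2: S0 reads c1=4 → after 1×micro: 4; S1 reads c2=2 → after 2×micro: 4; S2 reads c1=4 → after 3×micro: 2 ⇒ (c0=4, c1=4, c2=2)
[Gauss-Seidel] macro 3: S0 reads c1=4 → after 1×micro: 4; S1 reads c2=2 → after 2×micro: 4; S2 reads c1=4 → after 3×micro: 2 ⇒ (c0=4, c1=4, c2=2)
[Gauss-Seidel] macro 4: S0 reads c1=4 → after 1×micro: 4; S1 reads c2=2 → after 2×micro: 4; S2 reads c1=4 → after 3×micro: 2 ⇒ (c0=4, c1=4, c2=2)
[Gauss-Seidel] macro 5: S0 reads c1=4 → after 1×micro: 4; S1 reads c2=2 → after 2×micro: 4; S2 reads c1=4 → after 3×micro: 2 ⇒ (c0=4, c1=4, c2=2)
[Gauss-Seidel] macro 6: S0 reads c1=4 → after 1×micro: 4; S1 reads c2=2 → after 2×micro: 4; S2 reads c1=4 → after 3×micro: 2 ⇒ (c0=4, c1=4, c2=2)
[Gauss-Seidel] macro 7: S0 reads c1=4 → after 1×micro: 4; S1 reads c2=2 → after 2×micro: 4; S2 reads c1=4 → after 3×micro: 2 ⇒ (c0=4, c1=4, c2=2)
[Gauss-Seidel] macro 8: S0 reads c1=4 → after 1×micro: 4; S1 reads c2=2 → after 2×micro: 4; S2 reads c1=4 → after 3×micro: 2 ⇒ (c0=4, c1=4, c2=2)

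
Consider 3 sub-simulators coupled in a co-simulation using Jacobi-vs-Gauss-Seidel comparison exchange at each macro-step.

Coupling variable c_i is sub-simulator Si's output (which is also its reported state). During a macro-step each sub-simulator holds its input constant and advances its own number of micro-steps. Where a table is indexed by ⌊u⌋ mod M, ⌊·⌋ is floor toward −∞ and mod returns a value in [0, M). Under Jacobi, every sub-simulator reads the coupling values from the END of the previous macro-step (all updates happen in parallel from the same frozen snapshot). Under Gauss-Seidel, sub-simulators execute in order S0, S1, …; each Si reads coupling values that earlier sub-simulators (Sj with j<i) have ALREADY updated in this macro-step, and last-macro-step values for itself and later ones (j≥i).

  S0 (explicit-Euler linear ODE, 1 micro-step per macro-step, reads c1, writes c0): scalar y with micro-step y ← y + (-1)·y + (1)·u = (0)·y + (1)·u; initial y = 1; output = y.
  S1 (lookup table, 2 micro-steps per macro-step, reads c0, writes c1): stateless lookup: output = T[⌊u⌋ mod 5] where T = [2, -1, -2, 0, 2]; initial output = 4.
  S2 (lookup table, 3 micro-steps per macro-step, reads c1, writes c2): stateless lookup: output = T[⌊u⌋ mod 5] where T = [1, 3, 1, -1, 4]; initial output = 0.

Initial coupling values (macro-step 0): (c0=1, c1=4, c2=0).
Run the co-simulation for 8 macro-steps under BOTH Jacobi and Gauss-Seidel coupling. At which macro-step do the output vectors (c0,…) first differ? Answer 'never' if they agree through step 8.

[Jacobi] macro 1: S0 reads c1=4 → after 1×micro: 4; S1 reads c0=1 → after 2×micro: -1; S2 reads c1=4 → after 3×micro: 4 ⇒ (c0=4, c1=-1, c2=4)
[Jacobi] macro 2: S0 reads c1=-1 → after 1×micro: -1; S1 reads c0=4 → after 2×micro: 2; S2 reads c1=-1 → after 3×micro: 4 ⇒ (c0=-1, c1=2, c2=4)
[Jacobi] macro 3: S0 reads c1=2 → after 1×micro: 2; S1 reads c0=-1 → after 2×micro: 2; S2 reads c1=2 → after 3×micro: 1 ⇒ (c0=2, c1=2, c2=1)
[Jacobi] macro 4: S0 reads c1=2 → after 1×micro: 2; S1 reads c0=2 → after 2×micro: -2; S2 reads c1=2 → after 3×micro: 1 ⇒ (c0=2, c1=-2, c2=1)
[Jacobi] macro 5: S0 reads c1=-2 → after 1×micro: -2; S1 reads c0=2 → after 2×micro: -2; S2 reads c1=-2 → after 3×micro: -1 ⇒ (c0=-2, c1=-2, c2=-1)
[Jacobi] macro 6: S0 reads c1=-2 → after 1×micro: -2; S1 reads c0=-2 → after 2×micro: 0; S2 reads c1=-2 → after 3×micro: -1 ⇒ (c0=-2, c1=0, c2=-1)
[Jacobi] macro 7: S0 reads c1=0 → after 1×micro: 0; S1 reads c0=-2 → after 2×micro: 0; S2 reads c1=0 → after 3×micro: 1 ⇒ (c0=0, c1=0, c2=1)
[Jacobi] macro 8: S0 reads c1=0 → after 1×micro: 0; S1 reads c0=0 → after 2×micro: 2; S2 reads c1=0 → after 3×micro: 1 ⇒ (c0=0, c1=2, c2=1)
[Gauss-Seidel] macro 1: S0 reads c1=4 → after 1×micro: 4; S1 reads c0=4 → after 2×micro: 2; S2 reads c1=2 → after 3×micro: 1 ⇒ (c0=4, c1=2, c2=1)
[Gauss-Seidel] macro 2: S0 reads c1=2 → after 1×micro: 2; S1 reads c0=2 → after 2×micro: -2; S2 reads c1=-2 → after 3×micro: -1 ⇒ (c0=2, c1=-2, c2=-1)
[Gauss-Seidel] macro 3: S0 reads c1=-2 → after 1×micro: -2; S1 reads c0=-2 → after 2×micro: 0; S2 reads c1=0 → after 3×micro: 1 ⇒ (c0=-2, c1=0, c2=1)
[Gauss-Seidel] macro 4: S0 reads c1=0 → after 1×micro: 0; S1 reads c0=0 → after 2×micro: 2; S2 reads c1=2 → after 3×micro: 1 ⇒ (c0=0, c1=2, c2=1)
[Gauss-Seidel] macro 5: S0 reads c1=2 → after 1×micro: 2; S1 reads c0=2 → after 2×micro: -2; S2 reads c1=-2 → after 3×micro: -1 ⇒ (c0=2, c1=-2, c2=-1)
[Gauss-Seidel] macro 6: S0 reads c1=-2 → after 1×micro: -2; S1 reads c0=-2 → after 2×micro: 0; S2 reads c1=0 → after 3×micro: 1 ⇒ (c0=-2, c1=0, c2=1)
[Gauss-Seidel] macro 7: S0 reads c1=0 → after 1×micro: 0; S1 reads c0=0 → after 2×micro: 2; S2 reads c1=2 → after 3×micro: 1 ⇒ (c0=0, c1=2, c2=1)
[Gauss-Seidel] macro 8: S0 reads c1=2 → after 1×micro: 2; S1 reads c0=2 → after 2×micro: -2; S2 reads c1=-2 → after 3×micro: -1 ⇒ (c0=2, c1=-2, c2=-1)

first divergence at macro-step: 1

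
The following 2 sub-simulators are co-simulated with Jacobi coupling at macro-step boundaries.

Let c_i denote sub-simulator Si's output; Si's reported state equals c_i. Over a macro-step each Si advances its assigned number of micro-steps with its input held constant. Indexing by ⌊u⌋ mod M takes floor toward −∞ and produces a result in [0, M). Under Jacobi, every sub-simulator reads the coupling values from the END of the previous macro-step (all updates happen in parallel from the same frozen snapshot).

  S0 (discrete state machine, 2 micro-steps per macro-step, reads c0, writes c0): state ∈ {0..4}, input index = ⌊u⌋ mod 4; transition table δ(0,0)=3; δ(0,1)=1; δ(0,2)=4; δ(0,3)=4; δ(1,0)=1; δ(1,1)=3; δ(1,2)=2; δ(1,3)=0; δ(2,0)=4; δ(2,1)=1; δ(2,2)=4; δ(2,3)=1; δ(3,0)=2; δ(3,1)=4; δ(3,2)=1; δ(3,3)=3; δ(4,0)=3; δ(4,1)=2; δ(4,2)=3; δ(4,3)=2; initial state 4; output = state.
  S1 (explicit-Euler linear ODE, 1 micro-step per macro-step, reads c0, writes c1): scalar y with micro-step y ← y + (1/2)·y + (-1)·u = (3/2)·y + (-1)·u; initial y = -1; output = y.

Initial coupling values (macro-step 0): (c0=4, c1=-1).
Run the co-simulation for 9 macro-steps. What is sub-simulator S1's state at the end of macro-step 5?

S1 state at macro-step 5 = -1563/32

macro 1: S0 reads c0=4 → after 2×micro: 2; S1 reads c0=4 → after 1×micro: -11/2 ⇒ (c0=2, c1=-11/2)
macro 2: S0 reads c0=2 → after 2×micro: 3; S1 reads c0=2 → after 1×micro: -41/4 ⇒ (c0=3, c1=-41/4)
macro 3: S0 reads c0=3 → after 2×micro: 3; S1 reads c0=3 → after 1×micro: -147/8 ⇒ (c0=3, c1=-147/8)
macro 4: S0 reads c0=3 → after 2×micro: 3; S1 reads c0=3 → after 1×micro: -489/16 ⇒ (c0=3, c1=-489/16)
macro 5: S0 reads c0=3 → after 2×micro: 3; S1 reads c0=3 → after 1×micro: -1563/32 ⇒ (c0=3, c1=-1563/32)
macro 6: S0 reads c0=3 → after 2×micro: 3; S1 reads c0=3 → after 1×micro: -4881/64 ⇒ (c0=3, c1=-4881/64)
macro 7: S0 reads c0=3 → after 2×micro: 3; S1 reads c0=3 → after 1×micro: -15027/128 ⇒ (c0=3, c1=-15027/128)
macro 8: S0 reads c0=3 → after 2×micro: 3; S1 reads c0=3 → after 1×micro: -45849/256 ⇒ (c0=3, c1=-45849/256)
macro 9: S0 reads c0=3 → after 2×micro: 3; S1 reads c0=3 → after 1×micro: -139083/512 ⇒ (c0=3, c1=-139083/512)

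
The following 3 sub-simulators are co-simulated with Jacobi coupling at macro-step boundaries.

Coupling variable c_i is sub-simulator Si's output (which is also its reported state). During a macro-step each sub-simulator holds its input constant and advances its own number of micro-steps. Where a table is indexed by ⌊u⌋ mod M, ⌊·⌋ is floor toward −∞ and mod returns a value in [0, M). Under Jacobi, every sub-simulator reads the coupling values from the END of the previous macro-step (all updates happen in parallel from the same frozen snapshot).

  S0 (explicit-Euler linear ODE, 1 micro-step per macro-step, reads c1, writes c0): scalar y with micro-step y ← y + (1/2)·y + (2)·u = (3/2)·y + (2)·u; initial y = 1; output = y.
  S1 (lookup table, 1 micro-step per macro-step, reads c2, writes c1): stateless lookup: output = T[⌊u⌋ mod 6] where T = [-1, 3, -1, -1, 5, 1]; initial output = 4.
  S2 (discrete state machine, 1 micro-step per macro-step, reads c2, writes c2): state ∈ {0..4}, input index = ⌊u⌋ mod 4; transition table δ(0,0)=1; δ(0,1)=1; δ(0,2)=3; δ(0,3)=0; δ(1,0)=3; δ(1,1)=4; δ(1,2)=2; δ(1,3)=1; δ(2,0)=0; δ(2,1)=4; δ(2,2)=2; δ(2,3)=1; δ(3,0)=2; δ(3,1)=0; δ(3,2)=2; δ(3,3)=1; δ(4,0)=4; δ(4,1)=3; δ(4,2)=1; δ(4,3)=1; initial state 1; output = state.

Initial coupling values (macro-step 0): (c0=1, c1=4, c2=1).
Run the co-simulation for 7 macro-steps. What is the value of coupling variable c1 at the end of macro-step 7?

c1 at macro-step 7 = 5

macro 1: S0 reads c1=4 → after 1×micro: 19/2; S1 reads c2=1 → after 1×micro: 3; S2 reads c2=1 → after 1×micro: 4 ⇒ (c0=19/2, c1=3, c2=4)
macro 2: S0 reads c1=3 → after 1×micro: 81/4; S1 reads c2=4 → after 1×micro: 5; S2 reads c2=4 → after 1×micro: 4 ⇒ (c0=81/4, c1=5, c2=4)
macro 3: S0 reads c1=5 → after 1×micro: 323/8; S1 reads c2=4 → after 1×micro: 5; S2 reads c2=4 → after 1×micro: 4 ⇒ (c0=323/8, c1=5, c2=4)
macro 4: S0 reads c1=5 → after 1×micro: 1129/16; S1 reads c2=4 → after 1×micro: 5; S2 reads c2=4 → after 1×micro: 4 ⇒ (c0=1129/16, c1=5, c2=4)
macro 5: S0 reads c1=5 → after 1×micro: 3707/32; S1 reads c2=4 → after 1×micro: 5; S2 reads c2=4 → after 1×micro: 4 ⇒ (c0=3707/32, c1=5, c2=4)
macro 6: S0 reads c1=5 → after 1×micro: 11761/64; S1 reads c2=4 → after 1×micro: 5; S2 reads c2=4 → after 1×micro: 4 ⇒ (c0=11761/64, c1=5, c2=4)
macro 7: S0 reads c1=5 → after 1×micro: 36563/128; S1 reads c2=4 → after 1×micro: 5; S2 reads c2=4 → after 1×micro: 4 ⇒ (c0=36563/128, c1=5, c2=4)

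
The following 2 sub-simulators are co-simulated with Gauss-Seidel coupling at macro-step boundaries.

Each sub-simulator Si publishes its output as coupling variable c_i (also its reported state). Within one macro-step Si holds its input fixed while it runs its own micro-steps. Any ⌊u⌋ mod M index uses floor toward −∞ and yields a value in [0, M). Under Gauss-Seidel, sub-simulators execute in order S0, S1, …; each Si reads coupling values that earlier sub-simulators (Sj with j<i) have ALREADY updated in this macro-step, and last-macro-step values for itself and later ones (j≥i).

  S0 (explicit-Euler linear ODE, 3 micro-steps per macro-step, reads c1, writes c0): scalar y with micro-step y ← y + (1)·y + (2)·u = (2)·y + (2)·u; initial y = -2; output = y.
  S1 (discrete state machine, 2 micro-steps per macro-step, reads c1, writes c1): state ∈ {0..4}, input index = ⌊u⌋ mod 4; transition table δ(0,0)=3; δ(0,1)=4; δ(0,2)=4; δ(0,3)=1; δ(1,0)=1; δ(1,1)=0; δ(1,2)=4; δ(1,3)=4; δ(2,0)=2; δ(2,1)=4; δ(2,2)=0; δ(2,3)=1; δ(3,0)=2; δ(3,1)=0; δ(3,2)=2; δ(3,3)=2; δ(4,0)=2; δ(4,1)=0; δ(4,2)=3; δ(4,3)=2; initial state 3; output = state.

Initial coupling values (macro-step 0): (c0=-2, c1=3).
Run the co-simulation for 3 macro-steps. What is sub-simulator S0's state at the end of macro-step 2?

macro 1: S0 reads c1=3 → after 3×micro: 26; S1 reads c1=3 → after 2×micro: 1 ⇒ (c0=26, c1=1)
macro 2: S0 reads c1=1 → after 3×micro: 222; S1 reads c1=1 → after 2×micro: 4 ⇒ (c0=222, c1=4)
macro 3: S0 reads c1=4 → after 3×micro: 1832; S1 reads c1=4 → after 2×micro: 2 ⇒ (c0=1832, c1=2)

S0 state at macro-step 2 = 222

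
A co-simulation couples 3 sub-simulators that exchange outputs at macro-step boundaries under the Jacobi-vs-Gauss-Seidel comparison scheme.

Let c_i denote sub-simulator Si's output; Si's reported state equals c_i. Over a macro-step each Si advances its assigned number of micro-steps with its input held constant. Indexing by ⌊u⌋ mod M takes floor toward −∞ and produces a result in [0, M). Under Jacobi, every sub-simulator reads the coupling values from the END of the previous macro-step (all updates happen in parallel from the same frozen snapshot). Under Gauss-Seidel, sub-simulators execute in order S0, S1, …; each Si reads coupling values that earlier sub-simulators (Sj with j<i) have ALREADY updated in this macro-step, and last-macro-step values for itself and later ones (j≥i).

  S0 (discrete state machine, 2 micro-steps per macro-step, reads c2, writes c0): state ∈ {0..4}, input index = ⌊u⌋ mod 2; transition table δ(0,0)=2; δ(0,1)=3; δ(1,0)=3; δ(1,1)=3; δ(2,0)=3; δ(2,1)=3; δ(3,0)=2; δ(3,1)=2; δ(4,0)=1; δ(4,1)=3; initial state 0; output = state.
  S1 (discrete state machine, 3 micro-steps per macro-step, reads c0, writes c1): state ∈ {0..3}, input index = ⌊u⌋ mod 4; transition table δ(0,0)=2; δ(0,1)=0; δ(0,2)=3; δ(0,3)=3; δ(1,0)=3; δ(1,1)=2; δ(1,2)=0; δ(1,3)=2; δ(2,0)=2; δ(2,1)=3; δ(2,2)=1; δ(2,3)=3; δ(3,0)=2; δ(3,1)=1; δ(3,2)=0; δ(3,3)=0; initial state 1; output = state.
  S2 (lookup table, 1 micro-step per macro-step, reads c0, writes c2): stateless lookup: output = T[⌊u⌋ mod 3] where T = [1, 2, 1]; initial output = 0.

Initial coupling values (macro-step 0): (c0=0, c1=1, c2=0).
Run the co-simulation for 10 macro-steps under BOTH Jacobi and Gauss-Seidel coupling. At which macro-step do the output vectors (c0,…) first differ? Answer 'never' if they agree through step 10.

first divergence at macro-step: 1

[Jacobi] macro 1: S0 reads c2=0 → after 2×micro: 3; S1 reads c0=0 → after 3×micro: 2; S2 reads c0=0 → after 1×micro: 1 ⇒ (c0=3, c1=2, c2=1)
[Jacobi] macro 2: S0 reads c2=1 → after 2×micro: 3; S1 reads c0=3 → after 3×micro: 3; S2 reads c0=3 → after 1×micro: 1 ⇒ (c0=3, c1=3, c2=1)
[Jacobi] macro 3: S0 reads c2=1 → after 2×micro: 3; S1 reads c0=3 → after 3×micro: 0; S2 reads c0=3 → after 1×micro: 1 ⇒ (c0=3, c1=0, c2=1)
[Jacobi] macro 4: S0 reads c2=1 → after 2×micro: 3; S1 reads c0=3 → after 3×micro: 3; S2 reads c0=3 → after 1×micro: 1 ⇒ (c0=3, c1=3, c2=1)
[Jacobi] macro 5: S0 reads c2=1 → after 2×micro: 3; S1 reads c0=3 → after 3×micro: 0; S2 reads c0=3 → after 1×micro: 1 ⇒ (c0=3, c1=0, c2=1)
[Jacobi] macro 6: S0 reads c2=1 → after 2×micro: 3; S1 reads c0=3 → after 3×micro: 3; S2 reads c0=3 → after 1×micro: 1 ⇒ (c0=3, c1=3, c2=1)
[Jacobi] macro 7: S0 reads c2=1 → after 2×micro: 3; S1 reads c0=3 → after 3×micro: 0; S2 reads c0=3 → after 1×micro: 1 ⇒ (c0=3, c1=0, c2=1)
[Jacobi] macro 8: S0 reads c2=1 → after 2×micro: 3; S1 reads c0=3 → after 3×micro: 3; S2 reads c0=3 → after 1×micro: 1 ⇒ (c0=3, c1=3, c2=1)
[Jacobi] macro 9: S0 reads c2=1 → after 2×micro: 3; S1 reads c0=3 → after 3×micro: 0; S2 reads c0=3 → after 1×micro: 1 ⇒ (c0=3, c1=0, c2=1)
[Jacobi] macro 10: S0 reads c2=1 → after 2×micro: 3; S1 reads c0=3 → after 3×micro: 3; S2 reads c0=3 → after 1×micro: 1 ⇒ (c0=3, c1=3, c2=1)
[Gauss-Seidel] macro 1: S0 reads c2=0 → after 2×micro: 3; S1 reads c0=3 → after 3×micro: 0; S2 reads c0=3 → after 1×micro: 1 ⇒ (c0=3, c1=0, c2=1)
[Gauss-Seidel] macro 2: S0 reads c2=1 → after 2×micro: 3; S1 reads c0=3 → after 3×micro: 3; S2 reads c0=3 → after 1×micro: 1 ⇒ (c0=3, c1=3, c2=1)
[Gauss-Seidel] macro 3: S0 reads c2=1 → after 2×micro: 3; S1 reads c0=3 → after 3×micro: 0; S2 reads c0=3 → after 1×micro: 1 ⇒ (c0=3, c1=0, c2=1)
[Gauss-Seidel] macro 4: S0 reads c2=1 → after 2×micro: 3; S1 reads c0=3 → after 3×micro: 3; S2 reads c0=3 → after 1×micro: 1 ⇒ (c0=3, c1=3, c2=1)
[Gauss-Seidel] macro 5: S0 reads c2=1 → after 2×micro: 3; S1 reads c0=3 → after 3×micro: 0; S2 reads c0=3 → after 1×micro: 1 ⇒ (c0=3, c1=0, c2=1)
[Gauss-Seidel] macro 6: S0 reads c2=1 → after 2×micro: 3; S1 reads c0=3 → after 3×micro: 3; S2 reads c0=3 → after 1×micro: 1 ⇒ (c0=3, c1=3, c2=1)
[Gauss-Seidel] macro 7: S0 reads c2=1 → after 2×micro: 3; S1 reads c0=3 → after 3×micro: 0; S2 reads c0=3 → after 1×micro: 1 ⇒ (c0=3, c1=0, c2=1)
[Gauss-Seidel] macro 8: S0 reads c2=1 → after 2×micro: 3; S1 reads c0=3 → after 3×micro: 3; S2 reads c0=3 → after 1×micro: 1 ⇒ (c0=3, c1=3, c2=1)
[Gauss-Seidel] macro 9: S0 reads c2=1 → after 2×micro: 3; S1 reads c0=3 → after 3×micro: 0; S2 reads c0=3 → after 1×micro: 1 ⇒ (c0=3, c1=0, c2=1)
[Gauss-Seidel] macro 10: S0 reads c2=1 → after 2×micro: 3; S1 reads c0=3 → after 3×micro: 3; S2 reads c0=3 → after 1×micro: 1 ⇒ (c0=3, c1=3, c2=1)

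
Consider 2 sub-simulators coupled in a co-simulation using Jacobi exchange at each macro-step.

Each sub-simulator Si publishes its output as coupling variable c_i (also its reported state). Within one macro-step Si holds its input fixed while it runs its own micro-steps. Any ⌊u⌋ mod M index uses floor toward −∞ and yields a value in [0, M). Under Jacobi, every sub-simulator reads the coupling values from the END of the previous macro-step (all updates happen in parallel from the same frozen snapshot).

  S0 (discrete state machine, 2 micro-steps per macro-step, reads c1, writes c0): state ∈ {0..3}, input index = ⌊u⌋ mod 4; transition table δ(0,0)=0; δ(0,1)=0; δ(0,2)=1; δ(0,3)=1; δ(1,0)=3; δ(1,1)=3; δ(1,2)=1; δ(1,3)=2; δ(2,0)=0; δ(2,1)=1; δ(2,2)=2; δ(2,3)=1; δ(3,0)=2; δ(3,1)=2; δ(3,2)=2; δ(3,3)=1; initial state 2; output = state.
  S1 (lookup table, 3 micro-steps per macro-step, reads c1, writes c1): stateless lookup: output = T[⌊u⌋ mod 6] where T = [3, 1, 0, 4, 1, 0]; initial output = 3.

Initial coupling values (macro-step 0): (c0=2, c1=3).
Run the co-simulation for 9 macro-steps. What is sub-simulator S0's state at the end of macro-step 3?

S0 state at macro-step 3 = 0

macro 1: S0 reads c1=3 → after 2×micro: 2; S1 reads c1=3 → after 3×micro: 4 ⇒ (c0=2, c1=4)
macro 2: S0 reads c1=4 → after 2×micro: 0; S1 reads c1=4 → after 3×micro: 1 ⇒ (c0=0, c1=1)
macro 3: S0 reads c1=1 → after 2×micro: 0; S1 reads c1=1 → after 3×micro: 1 ⇒ (c0=0, c1=1)
macro 4: S0 reads c1=1 → after 2×micro: 0; S1 reads c1=1 → after 3×micro: 1 ⇒ (c0=0, c1=1)
macro 5: S0 reads c1=1 → after 2×micro: 0; S1 reads c1=1 → after 3×micro: 1 ⇒ (c0=0, c1=1)
macro 6: S0 reads c1=1 → after 2×micro: 0; S1 reads c1=1 → after 3×micro: 1 ⇒ (c0=0, c1=1)
macro 7: S0 reads c1=1 → after 2×micro: 0; S1 reads c1=1 → after 3×micro: 1 ⇒ (c0=0, c1=1)
macro 8: S0 reads c1=1 → after 2×micro: 0; S1 reads c1=1 → after 3×micro: 1 ⇒ (c0=0, c1=1)
macro 9: S0 reads c1=1 → after 2×micro: 0; S1 reads c1=1 → after 3×micro: 1 ⇒ (c0=0, c1=1)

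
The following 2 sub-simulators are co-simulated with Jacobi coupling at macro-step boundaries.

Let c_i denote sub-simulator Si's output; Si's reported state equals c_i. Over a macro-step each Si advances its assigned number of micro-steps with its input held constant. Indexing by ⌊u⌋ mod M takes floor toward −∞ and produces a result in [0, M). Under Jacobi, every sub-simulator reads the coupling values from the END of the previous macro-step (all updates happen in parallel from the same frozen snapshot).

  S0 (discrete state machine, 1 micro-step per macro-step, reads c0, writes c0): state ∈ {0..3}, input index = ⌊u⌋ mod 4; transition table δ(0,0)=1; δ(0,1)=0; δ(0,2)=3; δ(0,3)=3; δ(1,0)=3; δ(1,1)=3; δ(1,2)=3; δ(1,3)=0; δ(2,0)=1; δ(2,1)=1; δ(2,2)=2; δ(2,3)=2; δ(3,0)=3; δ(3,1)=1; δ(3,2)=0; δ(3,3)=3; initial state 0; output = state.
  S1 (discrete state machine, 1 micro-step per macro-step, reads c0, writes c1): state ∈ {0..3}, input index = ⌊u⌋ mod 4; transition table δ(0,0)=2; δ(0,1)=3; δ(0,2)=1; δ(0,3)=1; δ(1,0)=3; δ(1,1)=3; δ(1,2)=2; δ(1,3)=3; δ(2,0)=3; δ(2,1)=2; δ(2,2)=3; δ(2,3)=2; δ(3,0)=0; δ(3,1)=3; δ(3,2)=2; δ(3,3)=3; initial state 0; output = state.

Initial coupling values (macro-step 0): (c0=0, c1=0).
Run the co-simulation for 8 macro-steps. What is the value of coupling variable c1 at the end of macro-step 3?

c1 at macro-step 3 = 2

macro 1: S0 reads c0=0 → after 1×micro: 1; S1 reads c0=0 → after 1×micro: 2 ⇒ (c0=1, c1=2)
macro 2: S0 reads c0=1 → after 1×micro: 3; S1 reads c0=1 → after 1×micro: 2 ⇒ (c0=3, c1=2)
macro 3: S0 reads c0=3 → after 1×micro: 3; S1 reads c0=3 → after 1×micro: 2 ⇒ (c0=3, c1=2)
macro 4: S0 reads c0=3 → after 1×micro: 3; S1 reads c0=3 → after 1×micro: 2 ⇒ (c0=3, c1=2)
macro 5: S0 reads c0=3 → after 1×micro: 3; S1 reads c0=3 → after 1×micro: 2 ⇒ (c0=3, c1=2)
macro 6: S0 reads c0=3 → after 1×micro: 3; S1 reads c0=3 → after 1×micro: 2 ⇒ (c0=3, c1=2)
macro 7: S0 reads c0=3 → after 1×micro: 3; S1 reads c0=3 → after 1×micro: 2 ⇒ (c0=3, c1=2)
macro 8: S0 reads c0=3 → after 1×micro: 3; S1 reads c0=3 → after 1×micro: 2 ⇒ (c0=3, c1=2)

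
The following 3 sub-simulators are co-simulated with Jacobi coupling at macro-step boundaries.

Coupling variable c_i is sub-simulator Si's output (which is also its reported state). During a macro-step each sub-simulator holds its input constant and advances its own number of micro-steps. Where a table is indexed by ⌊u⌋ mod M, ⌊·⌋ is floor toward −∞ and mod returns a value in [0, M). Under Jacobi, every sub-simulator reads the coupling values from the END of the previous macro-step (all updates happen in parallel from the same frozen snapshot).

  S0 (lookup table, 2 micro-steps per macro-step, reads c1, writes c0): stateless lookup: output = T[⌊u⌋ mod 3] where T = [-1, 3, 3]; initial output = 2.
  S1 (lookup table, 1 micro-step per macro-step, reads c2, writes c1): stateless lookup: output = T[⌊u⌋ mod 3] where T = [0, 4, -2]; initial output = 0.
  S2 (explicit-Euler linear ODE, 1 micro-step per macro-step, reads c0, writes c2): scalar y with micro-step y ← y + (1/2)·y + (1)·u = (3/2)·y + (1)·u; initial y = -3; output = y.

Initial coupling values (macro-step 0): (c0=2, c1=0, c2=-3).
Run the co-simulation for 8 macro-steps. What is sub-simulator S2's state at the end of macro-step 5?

S2 state at macro-step 5 = -537/32

macro 1: S0 reads c1=0 → after 2×micro: -1; S1 reads c2=-3 → after 1×micro: 0; S2 reads c0=2 → after 1×micro: -5/2 ⇒ (c0=-1, c1=0, c2=-5/2)
macro 2: S0 reads c1=0 → after 2×micro: -1; S1 reads c2=-5/2 → after 1×micro: 0; S2 reads c0=-1 → after 1×micro: -19/4 ⇒ (c0=-1, c1=0, c2=-19/4)
macro 3: S0 reads c1=0 → after 2×micro: -1; S1 reads c2=-19/4 → after 1×micro: 4; S2 reads c0=-1 → after 1×micro: -65/8 ⇒ (c0=-1, c1=4, c2=-65/8)
macro 4: S0 reads c1=4 → after 2×micro: 3; S1 reads c2=-65/8 → after 1×micro: 0; S2 reads c0=-1 → after 1×micro: -211/16 ⇒ (c0=3, c1=0, c2=-211/16)
macro 5: S0 reads c1=0 → after 2×micro: -1; S1 reads c2=-211/16 → after 1×micro: 4; S2 reads c0=3 → after 1×micro: -537/32 ⇒ (c0=-1, c1=4, c2=-537/32)
macro 6: S0 reads c1=4 → after 2×micro: 3; S1 reads c2=-537/32 → after 1×micro: 4; S2 reads c0=-1 → after 1×micro: -1675/64 ⇒ (c0=3, c1=4, c2=-1675/64)
macro 7: S0 reads c1=4 → after 2×micro: 3; S1 reads c2=-1675/64 → after 1×micro: 0; S2 reads c0=3 → after 1×micro: -4641/128 ⇒ (c0=3, c1=0, c2=-4641/128)
macro 8: S0 reads c1=0 → after 2×micro: -1; S1 reads c2=-4641/128 → after 1×micro: -2; S2 reads c0=3 → after 1×micro: -13155/256 ⇒ (c0=-1, c1=-2, c2=-13155/256)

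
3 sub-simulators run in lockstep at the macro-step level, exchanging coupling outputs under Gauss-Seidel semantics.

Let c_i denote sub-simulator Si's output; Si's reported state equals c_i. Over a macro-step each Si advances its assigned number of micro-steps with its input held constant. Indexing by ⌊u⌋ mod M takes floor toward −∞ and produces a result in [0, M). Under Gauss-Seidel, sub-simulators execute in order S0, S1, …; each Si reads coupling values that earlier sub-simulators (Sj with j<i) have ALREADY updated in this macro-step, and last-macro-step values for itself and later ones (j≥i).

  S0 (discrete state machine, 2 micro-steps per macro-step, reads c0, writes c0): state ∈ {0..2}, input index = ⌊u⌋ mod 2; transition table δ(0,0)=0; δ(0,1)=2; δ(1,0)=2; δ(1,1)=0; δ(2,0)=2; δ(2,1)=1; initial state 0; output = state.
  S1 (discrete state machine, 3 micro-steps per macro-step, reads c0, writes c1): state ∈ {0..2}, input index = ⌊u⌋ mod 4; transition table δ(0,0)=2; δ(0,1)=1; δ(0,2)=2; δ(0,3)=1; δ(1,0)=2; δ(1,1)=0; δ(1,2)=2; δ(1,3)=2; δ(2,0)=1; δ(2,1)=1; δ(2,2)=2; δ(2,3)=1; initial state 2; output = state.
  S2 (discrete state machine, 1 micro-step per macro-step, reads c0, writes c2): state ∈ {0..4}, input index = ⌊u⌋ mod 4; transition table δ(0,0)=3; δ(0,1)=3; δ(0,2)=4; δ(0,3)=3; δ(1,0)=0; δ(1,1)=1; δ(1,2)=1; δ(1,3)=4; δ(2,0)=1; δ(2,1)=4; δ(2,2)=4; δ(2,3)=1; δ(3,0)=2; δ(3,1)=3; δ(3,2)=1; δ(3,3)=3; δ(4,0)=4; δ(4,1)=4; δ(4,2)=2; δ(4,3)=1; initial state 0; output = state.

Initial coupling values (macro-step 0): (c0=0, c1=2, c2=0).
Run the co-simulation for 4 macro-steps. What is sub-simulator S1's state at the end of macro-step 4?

macro 1: S0 reads c0=0 → after 2×micro: 0; S1 reads c0=0 → after 3×micro: 1; S2 reads c0=0 → after 1×micro: 3 ⇒ (c0=0, c1=1, c2=3)
macro 2: S0 reads c0=0 → after 2×micro: 0; S1 reads c0=0 → after 3×micro: 2; S2 reads c0=0 → after 1×micro: 2 ⇒ (c0=0, c1=2, c2=2)
macro 3: S0 reads c0=0 → after 2×micro: 0; S1 reads c0=0 → after 3×micro: 1; S2 reads c0=0 → after 1×micro: 1 ⇒ (c0=0, c1=1, c2=1)
macro 4: S0 reads c0=0 → after 2×micro: 0; S1 reads c0=0 → after 3×micro: 2; S2 reads c0=0 → after 1×micro: 0 ⇒ (c0=0, c1=2, c2=0)

S1 state at macro-step 4 = 2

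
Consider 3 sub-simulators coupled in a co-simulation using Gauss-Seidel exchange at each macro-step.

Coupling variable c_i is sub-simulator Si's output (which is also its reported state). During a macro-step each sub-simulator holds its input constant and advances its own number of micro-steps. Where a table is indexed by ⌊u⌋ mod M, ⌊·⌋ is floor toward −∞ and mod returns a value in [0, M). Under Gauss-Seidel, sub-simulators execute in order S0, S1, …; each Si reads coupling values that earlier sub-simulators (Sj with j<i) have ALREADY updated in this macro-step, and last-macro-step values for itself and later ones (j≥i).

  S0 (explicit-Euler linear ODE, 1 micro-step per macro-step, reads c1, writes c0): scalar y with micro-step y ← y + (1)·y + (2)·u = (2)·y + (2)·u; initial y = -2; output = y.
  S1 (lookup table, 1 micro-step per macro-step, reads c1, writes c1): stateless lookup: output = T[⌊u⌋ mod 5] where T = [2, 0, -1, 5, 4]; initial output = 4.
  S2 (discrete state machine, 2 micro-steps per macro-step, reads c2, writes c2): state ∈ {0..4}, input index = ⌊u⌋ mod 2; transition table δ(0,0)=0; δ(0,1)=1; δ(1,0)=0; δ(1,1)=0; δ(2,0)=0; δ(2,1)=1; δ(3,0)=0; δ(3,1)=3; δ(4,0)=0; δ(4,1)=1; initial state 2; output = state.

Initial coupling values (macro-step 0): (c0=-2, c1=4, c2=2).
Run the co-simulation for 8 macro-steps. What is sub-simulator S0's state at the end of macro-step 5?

macro 1: S0 reads c1=4 → after 1×micro: 4; S1 reads c1=4 → after 1×micro: 4; S2 reads c2=2 → after 2×micro: 0 ⇒ (c0=4, c1=4, c2=0)
macro 2: S0 reads c1=4 → after 1×micro: 16; S1 reads c1=4 → after 1×micro: 4; S2 reads c2=0 → after 2×micro: 0 ⇒ (c0=16, c1=4, c2=0)
macro 3: S0 reads c1=4 → after 1×micro: 40; S1 reads c1=4 → after 1×micro: 4; S2 reads c2=0 → after 2×micro: 0 ⇒ (c0=40, c1=4, c2=0)
macro 4: S0 reads c1=4 → after 1×micro: 88; S1 reads c1=4 → after 1×micro: 4; S2 reads c2=0 → after 2×micro: 0 ⇒ (c0=88, c1=4, c2=0)
macro 5: S0 reads c1=4 → after 1×micro: 184; S1 reads c1=4 → after 1×micro: 4; S2 reads c2=0 → after 2×micro: 0 ⇒ (c0=184, c1=4, c2=0)
macro 6: S0 reads c1=4 → after 1×micro: 376; S1 reads c1=4 → after 1×micro: 4; S2 reads c2=0 → after 2×micro: 0 ⇒ (c0=376, c1=4, c2=0)
macro 7: S0 reads c1=4 → after 1×micro: 760; S1 reads c1=4 → after 1×micro: 4; S2 reads c2=0 → after 2×micro: 0 ⇒ (c0=760, c1=4, c2=0)
macro 8: S0 reads c1=4 → after 1×micro: 1528; S1 reads c1=4 → after 1×micro: 4; S2 reads c2=0 → after 2×micro: 0 ⇒ (c0=1528, c1=4, c2=0)

S0 state at macro-step 5 = 184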